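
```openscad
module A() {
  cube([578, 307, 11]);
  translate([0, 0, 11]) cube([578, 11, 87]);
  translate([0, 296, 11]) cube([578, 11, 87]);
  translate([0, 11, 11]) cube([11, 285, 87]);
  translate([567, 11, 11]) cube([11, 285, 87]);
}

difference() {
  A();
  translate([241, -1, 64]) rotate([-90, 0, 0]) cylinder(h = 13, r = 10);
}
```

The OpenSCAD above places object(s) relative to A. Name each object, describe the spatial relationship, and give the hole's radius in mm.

The subtracted cylinder has r = 10 mm.

A is an open box. The open box has a circular hole through its front wall. The hole's radius is 10 mm.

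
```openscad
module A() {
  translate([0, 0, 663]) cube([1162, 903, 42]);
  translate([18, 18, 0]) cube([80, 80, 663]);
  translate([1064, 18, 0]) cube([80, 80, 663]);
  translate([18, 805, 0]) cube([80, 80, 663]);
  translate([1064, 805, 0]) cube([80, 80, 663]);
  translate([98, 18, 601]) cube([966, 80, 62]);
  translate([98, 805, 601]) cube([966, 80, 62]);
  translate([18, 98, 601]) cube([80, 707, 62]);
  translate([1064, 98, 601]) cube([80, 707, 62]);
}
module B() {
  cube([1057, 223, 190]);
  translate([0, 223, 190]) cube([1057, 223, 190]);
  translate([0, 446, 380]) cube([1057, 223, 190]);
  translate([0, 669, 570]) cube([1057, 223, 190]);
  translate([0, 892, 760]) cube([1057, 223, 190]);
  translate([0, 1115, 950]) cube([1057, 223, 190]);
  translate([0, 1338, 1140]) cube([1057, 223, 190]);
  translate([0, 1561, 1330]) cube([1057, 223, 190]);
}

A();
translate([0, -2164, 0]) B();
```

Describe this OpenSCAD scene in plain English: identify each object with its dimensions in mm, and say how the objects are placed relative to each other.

A is a table: top 1162 mm (x) × 903 mm (y), 42 mm thick, upper face at z = 705 mm, on four 80×80 mm square legs, each inset 18 mm from the nearest pair of top edges, running from z = 0 to the bottom of the top. Four apron rails, 80 mm thick and 62 mm tall, run between adjacent legs with their top edges flush with the underside of the top and their outer faces flush with the legs' outer faces.

B is a run of 8 identical solid stair steps. Each tread is 1057×223 mm and each step block is 190 mm high. Step 1 rests on the floor; step k is offset from step 1 by (k−1)×223 mm in y and (k−1)×190 mm in z.

The staircase is on the floor beside the table on its −y side.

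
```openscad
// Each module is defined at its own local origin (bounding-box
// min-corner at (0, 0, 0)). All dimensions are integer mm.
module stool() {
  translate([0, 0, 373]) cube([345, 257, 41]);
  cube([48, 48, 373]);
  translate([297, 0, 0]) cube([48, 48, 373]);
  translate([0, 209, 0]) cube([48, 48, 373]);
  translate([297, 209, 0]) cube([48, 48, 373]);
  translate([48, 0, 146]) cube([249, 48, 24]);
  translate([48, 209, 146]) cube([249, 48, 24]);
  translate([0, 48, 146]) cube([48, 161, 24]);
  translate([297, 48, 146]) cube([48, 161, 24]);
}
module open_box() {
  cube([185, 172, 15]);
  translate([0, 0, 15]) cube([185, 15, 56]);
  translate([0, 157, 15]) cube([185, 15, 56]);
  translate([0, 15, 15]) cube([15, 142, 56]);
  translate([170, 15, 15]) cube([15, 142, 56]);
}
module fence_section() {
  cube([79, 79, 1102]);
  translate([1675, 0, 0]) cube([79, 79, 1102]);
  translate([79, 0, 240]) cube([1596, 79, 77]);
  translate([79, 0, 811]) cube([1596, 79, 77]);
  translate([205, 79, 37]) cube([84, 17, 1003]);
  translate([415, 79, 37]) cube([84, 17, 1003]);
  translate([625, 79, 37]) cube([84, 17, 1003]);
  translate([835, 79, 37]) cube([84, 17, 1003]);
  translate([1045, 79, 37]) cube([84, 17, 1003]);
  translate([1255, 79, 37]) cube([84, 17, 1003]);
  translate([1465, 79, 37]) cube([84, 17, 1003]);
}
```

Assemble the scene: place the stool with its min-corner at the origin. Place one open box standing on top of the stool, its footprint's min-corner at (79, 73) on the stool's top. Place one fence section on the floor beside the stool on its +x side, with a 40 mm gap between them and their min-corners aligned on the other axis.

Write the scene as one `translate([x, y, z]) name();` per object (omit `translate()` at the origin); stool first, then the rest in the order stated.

stool();
translate([79, 73, 414]) open_box();
translate([385, 0, 0]) fence_section();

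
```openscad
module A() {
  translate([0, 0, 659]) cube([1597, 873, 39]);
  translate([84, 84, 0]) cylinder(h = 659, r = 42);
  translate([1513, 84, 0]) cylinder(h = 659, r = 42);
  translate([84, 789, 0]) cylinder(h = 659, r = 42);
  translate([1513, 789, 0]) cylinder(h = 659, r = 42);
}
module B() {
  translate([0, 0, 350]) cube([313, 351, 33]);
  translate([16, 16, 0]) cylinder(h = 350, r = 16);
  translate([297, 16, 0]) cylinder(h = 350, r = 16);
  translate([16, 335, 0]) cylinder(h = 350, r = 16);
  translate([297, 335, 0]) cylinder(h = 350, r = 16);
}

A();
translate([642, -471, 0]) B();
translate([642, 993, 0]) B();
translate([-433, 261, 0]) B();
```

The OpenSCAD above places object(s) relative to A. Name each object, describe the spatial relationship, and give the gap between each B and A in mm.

Each stool's nearest face is 120 mm from the table's bounding box.

A is a table. B is a stool. Three stools sit around the table at the −y, +y, −x sides. The gap between each stool and the table is 120 mm.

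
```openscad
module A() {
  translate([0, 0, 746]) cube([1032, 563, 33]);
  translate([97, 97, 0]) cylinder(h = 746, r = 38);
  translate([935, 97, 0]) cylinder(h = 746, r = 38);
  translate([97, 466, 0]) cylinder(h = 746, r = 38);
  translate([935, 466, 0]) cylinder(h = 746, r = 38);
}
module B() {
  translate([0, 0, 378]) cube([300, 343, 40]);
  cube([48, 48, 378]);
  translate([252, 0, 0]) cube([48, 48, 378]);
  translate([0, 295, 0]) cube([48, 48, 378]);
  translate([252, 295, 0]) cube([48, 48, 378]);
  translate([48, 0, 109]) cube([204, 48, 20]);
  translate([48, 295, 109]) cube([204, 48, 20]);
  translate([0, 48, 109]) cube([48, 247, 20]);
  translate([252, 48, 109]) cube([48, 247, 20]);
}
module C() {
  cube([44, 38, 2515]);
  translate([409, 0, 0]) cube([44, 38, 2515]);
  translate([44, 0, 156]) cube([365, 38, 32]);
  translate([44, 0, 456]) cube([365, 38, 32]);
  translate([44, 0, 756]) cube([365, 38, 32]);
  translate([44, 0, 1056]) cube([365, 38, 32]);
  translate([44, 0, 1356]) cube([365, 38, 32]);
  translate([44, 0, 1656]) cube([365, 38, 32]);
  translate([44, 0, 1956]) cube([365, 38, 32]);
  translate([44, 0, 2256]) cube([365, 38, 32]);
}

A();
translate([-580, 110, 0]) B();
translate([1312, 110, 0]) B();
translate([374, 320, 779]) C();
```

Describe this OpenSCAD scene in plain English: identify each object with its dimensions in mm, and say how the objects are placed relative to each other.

A is a rectangular dining table. The top is 1032×563×33 mm with its upper surface at z = 779 mm. It stands on four round legs of 76 mm diameter, each leg's bounding box inset 59 mm from the nearest pair of top edges, running from the floor to the underside of the top.

B is a four-legged stool. The seat is a 300×343×40 mm slab whose top surface is at z = 418 mm; four square legs, each 48×48 mm in cross-section, run from the floor (z = 0) to the underside of the seat, each flush with a corner of the seat. Four stretchers, 48 mm wide and 20 mm tall, connect adjacent legs with their undersides at z = 109 mm, each running between the inner faces of the legs it joins and aligned with the legs' outer faces on the other axis.

C is a straight ladder. Two 44×38 mm vertical rails, 2515 mm tall, stand 453 mm apart (outside-to-outside) with their front faces coplanar on the −y side. 8 rungs, each 38 mm deep and 32 mm tall, span between the inner faces of the rails, front faces flush with the rails. The lowest rung's underside is at z = 156 mm and rungs are spaced 300 mm apart (underside to underside).

Two stools sit around the table at the −x, +x sides. The ladder is on top of the table.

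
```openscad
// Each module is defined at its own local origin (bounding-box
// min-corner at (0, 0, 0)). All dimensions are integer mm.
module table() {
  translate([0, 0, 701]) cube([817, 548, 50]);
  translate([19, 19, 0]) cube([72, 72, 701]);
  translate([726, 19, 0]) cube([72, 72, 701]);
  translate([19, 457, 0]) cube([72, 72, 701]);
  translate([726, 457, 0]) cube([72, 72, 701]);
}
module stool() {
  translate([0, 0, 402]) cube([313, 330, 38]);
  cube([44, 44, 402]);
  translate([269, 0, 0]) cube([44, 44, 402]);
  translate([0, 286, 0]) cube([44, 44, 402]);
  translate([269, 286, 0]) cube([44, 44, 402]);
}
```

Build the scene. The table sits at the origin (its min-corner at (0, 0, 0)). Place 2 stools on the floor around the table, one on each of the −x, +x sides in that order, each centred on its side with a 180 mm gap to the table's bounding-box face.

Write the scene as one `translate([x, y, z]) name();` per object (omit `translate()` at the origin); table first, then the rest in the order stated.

table();
translate([-493, 109, 0]) stool();
translate([997, 109, 0]) stool();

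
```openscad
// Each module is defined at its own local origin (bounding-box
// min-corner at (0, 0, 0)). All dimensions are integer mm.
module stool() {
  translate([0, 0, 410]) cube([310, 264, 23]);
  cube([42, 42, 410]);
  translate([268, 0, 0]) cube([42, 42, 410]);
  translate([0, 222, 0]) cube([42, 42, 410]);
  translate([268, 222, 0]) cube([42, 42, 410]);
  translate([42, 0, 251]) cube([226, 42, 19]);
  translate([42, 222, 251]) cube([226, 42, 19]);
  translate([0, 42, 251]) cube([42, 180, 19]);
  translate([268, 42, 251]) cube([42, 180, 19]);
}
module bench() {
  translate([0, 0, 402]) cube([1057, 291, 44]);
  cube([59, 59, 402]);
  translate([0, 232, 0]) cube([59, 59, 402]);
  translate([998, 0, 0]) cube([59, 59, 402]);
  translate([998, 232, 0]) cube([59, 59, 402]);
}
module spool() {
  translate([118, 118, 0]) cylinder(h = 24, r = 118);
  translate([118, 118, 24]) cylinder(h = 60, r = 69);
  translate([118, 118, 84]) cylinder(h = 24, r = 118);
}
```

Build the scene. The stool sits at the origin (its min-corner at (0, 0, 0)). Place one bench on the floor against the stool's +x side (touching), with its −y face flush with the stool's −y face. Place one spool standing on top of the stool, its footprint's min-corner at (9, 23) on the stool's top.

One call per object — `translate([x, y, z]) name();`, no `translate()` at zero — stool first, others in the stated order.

stool();
translate([310, 0, 0]) bench();
translate([9, 23, 433]) spool();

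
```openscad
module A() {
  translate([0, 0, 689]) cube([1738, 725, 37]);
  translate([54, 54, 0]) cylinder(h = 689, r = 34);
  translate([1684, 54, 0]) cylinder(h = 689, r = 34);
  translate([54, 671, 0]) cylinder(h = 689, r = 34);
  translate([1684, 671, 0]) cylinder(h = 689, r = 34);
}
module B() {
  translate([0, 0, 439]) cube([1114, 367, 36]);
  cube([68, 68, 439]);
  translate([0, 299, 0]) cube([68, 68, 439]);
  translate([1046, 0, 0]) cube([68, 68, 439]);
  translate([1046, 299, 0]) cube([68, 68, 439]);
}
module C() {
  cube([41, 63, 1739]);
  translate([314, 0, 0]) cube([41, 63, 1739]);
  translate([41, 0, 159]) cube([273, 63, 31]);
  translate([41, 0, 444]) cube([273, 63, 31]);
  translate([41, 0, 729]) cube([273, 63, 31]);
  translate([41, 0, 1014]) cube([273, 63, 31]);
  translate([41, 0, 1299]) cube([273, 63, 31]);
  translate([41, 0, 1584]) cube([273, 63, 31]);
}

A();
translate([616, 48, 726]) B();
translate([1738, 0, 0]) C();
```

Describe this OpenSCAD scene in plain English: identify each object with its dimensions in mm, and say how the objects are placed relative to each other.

A is a table with a 1738×725 mm rectangular top, 37 mm thick, top surface at z = 726 mm, supported by four round legs of 68 mm diameter, each leg's bounding box inset 20 mm from the nearest pair of top edges, running from the floor.

B is a bench: a 1114×367 mm seat slab, 36 mm thick, top at z = 475 mm, on four 68×68 mm square legs flush with the seat corners and standing on z = 0.

C is a straight ladder. Two 41×63 mm vertical rails, 1739 mm tall, stand 355 mm apart (outside-to-outside) with their front faces coplanar on the −y side. 6 rungs, each 63 mm deep and 31 mm tall, span between the inner faces of the rails, front faces flush with the rails. The lowest rung's underside is at z = 159 mm and rungs are spaced 285 mm apart (underside to underside).

The bench is on top of the table. The ladder is against the table's +x side, with their −y faces flush.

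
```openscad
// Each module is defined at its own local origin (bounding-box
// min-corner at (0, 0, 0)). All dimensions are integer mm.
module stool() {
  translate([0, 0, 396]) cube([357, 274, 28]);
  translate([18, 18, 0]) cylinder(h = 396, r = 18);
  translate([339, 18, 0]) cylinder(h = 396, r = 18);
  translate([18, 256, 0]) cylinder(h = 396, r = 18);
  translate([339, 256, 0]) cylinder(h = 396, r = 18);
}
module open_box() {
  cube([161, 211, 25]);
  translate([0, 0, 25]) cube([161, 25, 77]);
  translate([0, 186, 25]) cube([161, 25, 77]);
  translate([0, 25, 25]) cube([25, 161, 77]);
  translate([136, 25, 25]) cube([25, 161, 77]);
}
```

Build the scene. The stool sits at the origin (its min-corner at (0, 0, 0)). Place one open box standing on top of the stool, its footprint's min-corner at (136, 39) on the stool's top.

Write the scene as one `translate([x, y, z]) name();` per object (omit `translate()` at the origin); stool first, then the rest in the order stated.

stool();
translate([136, 39, 424]) open_box();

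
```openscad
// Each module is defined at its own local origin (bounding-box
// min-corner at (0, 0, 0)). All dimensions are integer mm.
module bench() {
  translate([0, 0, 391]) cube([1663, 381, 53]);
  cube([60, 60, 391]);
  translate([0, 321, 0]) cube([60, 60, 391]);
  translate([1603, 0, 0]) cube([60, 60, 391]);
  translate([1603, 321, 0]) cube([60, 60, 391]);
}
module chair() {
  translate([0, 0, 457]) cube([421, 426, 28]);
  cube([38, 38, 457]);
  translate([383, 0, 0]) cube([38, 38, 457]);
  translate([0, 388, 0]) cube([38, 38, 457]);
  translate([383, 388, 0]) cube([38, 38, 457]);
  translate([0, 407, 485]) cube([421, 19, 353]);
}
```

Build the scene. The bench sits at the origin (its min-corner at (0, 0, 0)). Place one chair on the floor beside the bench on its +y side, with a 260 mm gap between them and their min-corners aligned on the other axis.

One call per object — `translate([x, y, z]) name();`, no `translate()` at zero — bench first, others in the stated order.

bench();
translate([0, 641, 0]) chair();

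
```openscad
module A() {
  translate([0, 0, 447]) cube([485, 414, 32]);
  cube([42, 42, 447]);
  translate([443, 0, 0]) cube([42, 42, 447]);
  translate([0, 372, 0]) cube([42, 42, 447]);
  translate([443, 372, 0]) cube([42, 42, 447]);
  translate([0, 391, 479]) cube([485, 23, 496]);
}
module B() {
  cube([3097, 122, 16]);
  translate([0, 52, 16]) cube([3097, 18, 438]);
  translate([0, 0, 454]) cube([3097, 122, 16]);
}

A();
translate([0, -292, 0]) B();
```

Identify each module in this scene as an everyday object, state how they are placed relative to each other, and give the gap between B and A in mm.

The I-beam's nearest face is 170 mm from the chair's −y face.

A is a chair. B is an I-beam. The I-beam is on the floor beside the chair on its −y side. The gap between the I-beam and the chair is 170 mm.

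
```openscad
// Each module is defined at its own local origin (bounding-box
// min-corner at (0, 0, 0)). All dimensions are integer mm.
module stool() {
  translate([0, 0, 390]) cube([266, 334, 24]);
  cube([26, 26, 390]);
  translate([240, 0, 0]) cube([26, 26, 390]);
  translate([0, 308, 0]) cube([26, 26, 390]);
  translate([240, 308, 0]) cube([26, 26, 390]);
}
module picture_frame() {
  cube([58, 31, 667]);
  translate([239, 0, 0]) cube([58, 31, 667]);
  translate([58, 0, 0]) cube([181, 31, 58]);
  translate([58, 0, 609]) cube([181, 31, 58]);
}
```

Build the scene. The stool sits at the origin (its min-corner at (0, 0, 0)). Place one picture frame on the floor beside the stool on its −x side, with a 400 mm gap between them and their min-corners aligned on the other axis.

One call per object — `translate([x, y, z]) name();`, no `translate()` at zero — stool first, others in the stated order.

stool();
translate([-697, 0, 0]) picture_frame();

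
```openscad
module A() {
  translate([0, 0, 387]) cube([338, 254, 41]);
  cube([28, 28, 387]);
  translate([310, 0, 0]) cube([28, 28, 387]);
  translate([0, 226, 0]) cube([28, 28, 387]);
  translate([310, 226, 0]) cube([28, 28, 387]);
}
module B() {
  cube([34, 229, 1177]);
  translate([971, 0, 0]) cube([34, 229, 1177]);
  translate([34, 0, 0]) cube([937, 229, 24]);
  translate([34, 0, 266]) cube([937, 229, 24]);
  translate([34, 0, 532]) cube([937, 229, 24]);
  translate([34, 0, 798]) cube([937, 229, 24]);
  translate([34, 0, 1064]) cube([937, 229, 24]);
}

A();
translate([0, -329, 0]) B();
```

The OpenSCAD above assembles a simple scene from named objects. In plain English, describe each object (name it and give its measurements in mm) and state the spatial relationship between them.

A is a simple wooden stool: a rectangular seat 338 mm (x) by 254 mm (y), 41 mm thick, top face at z = 428 mm, on four square legs, each 28×28 mm in cross-section. The legs rest on z = 0, each flush with a corner of the seat.

B is an open bookshelf. Two side panels, each 34 mm thick, 229 mm deep and 1177 mm tall, stand 1005 mm apart (outside-to-outside). Between them sit 5 shelves, each 24 mm thick and 229 mm deep, spanning the full gap between the sides. The bottom shelf rests on the floor (its underside at z = 0) and the clear gap between one shelf's top and the next shelf's underside is 242 mm.

The bookshelf is on the floor beside the stool on its −y side.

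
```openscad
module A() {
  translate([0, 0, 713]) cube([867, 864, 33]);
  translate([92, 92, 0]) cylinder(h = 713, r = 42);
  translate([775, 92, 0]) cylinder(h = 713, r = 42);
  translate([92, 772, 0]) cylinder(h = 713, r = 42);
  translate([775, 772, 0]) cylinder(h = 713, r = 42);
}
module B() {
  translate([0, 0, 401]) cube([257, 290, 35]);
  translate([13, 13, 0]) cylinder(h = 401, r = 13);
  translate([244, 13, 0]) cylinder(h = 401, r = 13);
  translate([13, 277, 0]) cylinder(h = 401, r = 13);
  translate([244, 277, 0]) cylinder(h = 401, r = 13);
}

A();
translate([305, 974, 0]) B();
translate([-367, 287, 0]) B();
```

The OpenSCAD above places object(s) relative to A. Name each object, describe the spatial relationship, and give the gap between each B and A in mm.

Each stool's nearest face is 110 mm from the table's bounding box.

A is a table. B is a stool. Two stools sit around the table at the +y, −x sides. The gap between each stool and the table is 110 mm.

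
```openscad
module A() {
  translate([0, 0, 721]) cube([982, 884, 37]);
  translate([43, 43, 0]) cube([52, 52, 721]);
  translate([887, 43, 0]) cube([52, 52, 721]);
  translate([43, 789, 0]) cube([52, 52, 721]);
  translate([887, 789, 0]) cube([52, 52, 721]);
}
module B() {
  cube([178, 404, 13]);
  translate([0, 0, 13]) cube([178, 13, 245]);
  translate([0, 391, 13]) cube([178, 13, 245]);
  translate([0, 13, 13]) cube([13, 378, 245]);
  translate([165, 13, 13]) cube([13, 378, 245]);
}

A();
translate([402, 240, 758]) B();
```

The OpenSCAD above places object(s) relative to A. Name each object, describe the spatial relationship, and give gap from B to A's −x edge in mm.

The open box's min-x is at 402; the table's min-x is 0; gap = 402 mm.

A is a table. B is an open box. The open box is on top of the table, centred. The gap from the open box to the table's −x edge is 402 mm.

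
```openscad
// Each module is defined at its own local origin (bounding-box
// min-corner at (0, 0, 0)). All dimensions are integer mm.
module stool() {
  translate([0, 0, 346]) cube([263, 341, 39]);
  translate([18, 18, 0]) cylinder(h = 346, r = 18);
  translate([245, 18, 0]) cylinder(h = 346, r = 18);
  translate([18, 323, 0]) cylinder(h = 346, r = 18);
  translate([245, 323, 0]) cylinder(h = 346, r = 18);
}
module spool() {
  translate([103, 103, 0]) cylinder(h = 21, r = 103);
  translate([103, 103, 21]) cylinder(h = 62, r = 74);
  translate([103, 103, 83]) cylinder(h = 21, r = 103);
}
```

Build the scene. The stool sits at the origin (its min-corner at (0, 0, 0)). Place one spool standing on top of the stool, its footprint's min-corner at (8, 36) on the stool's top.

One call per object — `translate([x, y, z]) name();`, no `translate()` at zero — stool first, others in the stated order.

stool();
translate([8, 36, 385]) spool();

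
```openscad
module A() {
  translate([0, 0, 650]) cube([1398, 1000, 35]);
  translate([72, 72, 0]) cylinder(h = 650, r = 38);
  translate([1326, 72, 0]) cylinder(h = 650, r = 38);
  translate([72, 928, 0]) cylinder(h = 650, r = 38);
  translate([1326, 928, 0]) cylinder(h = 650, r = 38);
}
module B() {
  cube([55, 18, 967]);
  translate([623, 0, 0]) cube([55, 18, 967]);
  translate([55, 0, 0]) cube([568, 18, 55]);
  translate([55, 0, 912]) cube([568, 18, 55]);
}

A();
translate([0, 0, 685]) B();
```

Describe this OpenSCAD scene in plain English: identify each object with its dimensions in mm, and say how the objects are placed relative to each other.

A is a rectangular dining table. The top is 1398×1000×35 mm with its upper surface at z = 685 mm. It stands on four round legs of 76 mm diameter, each leg's bounding box inset 34 mm from the nearest pair of top edges, running from the floor to the underside of the top.

B is a picture frame with a 568×857 mm rectangular opening (x by z) and a uniform 55 mm border on every side. Frame depth is 18 mm along y. It is built from two vertical stiles running the full outside height and two horizontal rails spanning the gap between the stiles.

The picture frame is on top of the table.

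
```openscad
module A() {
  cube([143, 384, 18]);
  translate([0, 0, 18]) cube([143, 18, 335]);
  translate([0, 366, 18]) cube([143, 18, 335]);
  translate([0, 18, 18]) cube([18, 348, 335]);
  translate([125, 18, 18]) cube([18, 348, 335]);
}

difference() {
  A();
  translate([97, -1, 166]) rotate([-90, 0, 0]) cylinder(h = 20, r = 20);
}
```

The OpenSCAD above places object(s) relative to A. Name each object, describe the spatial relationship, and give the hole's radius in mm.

A is an open box. The open box has a circular hole through its front wall. The hole's radius is 20 mm.

The subtracted cylinder has r = 20 mm.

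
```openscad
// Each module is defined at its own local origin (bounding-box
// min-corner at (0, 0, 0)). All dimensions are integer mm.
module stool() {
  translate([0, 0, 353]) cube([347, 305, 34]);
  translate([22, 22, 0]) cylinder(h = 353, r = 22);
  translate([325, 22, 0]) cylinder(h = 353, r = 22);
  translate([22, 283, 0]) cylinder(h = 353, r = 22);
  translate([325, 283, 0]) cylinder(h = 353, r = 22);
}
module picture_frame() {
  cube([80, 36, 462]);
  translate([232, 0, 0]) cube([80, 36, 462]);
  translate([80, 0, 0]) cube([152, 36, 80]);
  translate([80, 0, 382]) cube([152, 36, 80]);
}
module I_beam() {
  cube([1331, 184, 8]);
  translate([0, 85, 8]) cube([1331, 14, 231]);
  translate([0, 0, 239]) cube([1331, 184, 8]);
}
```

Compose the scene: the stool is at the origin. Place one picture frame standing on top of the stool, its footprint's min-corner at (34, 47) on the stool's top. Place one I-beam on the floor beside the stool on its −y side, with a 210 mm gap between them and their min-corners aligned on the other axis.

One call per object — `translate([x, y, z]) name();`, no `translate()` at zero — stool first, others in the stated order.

stool();
translate([34, 47, 387]) picture_frame();
translate([0, -394, 0]) I_beam();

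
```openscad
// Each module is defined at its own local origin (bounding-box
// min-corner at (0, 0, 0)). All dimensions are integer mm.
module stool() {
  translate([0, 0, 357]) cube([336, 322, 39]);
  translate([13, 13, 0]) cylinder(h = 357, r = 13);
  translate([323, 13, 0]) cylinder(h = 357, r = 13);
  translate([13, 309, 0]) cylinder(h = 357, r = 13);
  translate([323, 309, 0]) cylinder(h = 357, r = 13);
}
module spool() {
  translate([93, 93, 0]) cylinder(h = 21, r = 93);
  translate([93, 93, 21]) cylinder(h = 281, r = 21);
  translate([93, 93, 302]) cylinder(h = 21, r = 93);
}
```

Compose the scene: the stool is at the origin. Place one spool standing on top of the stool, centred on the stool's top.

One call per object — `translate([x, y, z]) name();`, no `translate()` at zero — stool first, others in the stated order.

stool();
translate([75, 68, 396]) spool();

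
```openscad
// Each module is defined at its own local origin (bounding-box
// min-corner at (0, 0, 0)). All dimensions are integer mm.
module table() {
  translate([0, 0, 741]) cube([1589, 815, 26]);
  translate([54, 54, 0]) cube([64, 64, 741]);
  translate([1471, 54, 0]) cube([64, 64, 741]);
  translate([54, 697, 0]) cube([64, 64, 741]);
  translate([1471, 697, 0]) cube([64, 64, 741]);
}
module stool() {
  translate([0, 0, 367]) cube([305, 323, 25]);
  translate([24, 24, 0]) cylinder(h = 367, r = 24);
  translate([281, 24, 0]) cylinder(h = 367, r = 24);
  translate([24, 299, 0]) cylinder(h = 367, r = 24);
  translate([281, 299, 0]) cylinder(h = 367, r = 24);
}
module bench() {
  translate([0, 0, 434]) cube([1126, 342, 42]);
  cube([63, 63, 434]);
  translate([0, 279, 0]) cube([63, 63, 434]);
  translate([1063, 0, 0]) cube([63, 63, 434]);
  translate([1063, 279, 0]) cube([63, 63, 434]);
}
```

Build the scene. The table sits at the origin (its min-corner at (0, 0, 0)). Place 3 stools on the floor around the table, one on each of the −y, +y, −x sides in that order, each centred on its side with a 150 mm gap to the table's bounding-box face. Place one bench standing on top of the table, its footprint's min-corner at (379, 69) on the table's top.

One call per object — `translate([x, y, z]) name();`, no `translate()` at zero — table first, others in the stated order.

table();
translate([642, -473, 0]) stool();
translate([642, 965, 0]) stool();
translate([-455, 246, 0]) stool();
translate([379, 69, 767]) bench();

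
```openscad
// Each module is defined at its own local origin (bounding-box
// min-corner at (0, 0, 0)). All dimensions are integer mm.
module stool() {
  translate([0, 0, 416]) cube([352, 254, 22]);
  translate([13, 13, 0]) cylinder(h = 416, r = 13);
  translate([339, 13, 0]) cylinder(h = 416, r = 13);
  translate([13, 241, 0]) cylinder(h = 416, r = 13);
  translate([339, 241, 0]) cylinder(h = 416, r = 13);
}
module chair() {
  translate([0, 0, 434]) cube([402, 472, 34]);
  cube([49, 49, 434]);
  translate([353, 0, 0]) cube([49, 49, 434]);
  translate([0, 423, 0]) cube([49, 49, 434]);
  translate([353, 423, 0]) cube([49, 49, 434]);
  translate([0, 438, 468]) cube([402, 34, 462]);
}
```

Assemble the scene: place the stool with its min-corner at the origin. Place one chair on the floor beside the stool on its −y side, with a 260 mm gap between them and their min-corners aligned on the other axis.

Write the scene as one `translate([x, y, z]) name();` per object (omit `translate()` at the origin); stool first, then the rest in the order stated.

stool();
translate([0, -732, 0]) chair();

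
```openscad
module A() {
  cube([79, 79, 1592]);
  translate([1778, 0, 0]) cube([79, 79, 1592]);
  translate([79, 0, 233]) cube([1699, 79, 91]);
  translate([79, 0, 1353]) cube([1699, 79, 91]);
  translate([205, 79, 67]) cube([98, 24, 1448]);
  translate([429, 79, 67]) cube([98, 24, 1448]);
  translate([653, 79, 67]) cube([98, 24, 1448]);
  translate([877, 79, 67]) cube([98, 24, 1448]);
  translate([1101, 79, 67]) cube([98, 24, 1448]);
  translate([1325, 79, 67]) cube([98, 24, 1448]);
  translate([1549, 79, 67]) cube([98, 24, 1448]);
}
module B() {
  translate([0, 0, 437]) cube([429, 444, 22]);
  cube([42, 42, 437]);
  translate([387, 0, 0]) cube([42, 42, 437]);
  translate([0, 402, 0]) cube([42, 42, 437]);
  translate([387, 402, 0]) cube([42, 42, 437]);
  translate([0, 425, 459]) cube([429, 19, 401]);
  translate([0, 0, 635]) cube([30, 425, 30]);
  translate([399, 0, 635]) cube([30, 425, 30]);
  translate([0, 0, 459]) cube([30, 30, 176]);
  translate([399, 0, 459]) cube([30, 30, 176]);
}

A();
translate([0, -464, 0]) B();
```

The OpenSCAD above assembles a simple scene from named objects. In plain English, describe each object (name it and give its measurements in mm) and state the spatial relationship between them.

A is a fence section. Two 79×79 mm posts, 1592 mm tall, stand on the floor with a clear span of 1699 mm between their inner faces. Two horizontal rails of 79×91 mm section span the gap between the posts with their undersides at z = 233 mm and z = 1353 mm, flush with the posts' −y face. 7 pickets, each 98 mm wide, 24 mm thick and 1448 mm tall, are fixed to the +y face of the rails with their bottoms at z = 67 mm, evenly spaced across the span with equal gaps (rounded down to the nearest mm) at the −x end and between each pair — any rounding remainder accumulates at the +x end.

B is a chair. The seat is a 429×444×22 mm slab with its top at z = 459 mm, on four 42×42 mm corner legs (flush with the seat edges, standing on z = 0). A flat backrest 19 mm thick, 401 mm tall, spans the full seat width and rises from the seat top along its +y edge, rear face flush with the rear of the seat. Two armrests of 30×30 mm section run along each side from the seat's front edge to the front of the backrest, top faces 206 mm above the seat top and outer faces flush with the seat's x-edges; a 30×30 mm post under the front of each armrest stands on the seat at the front corner.

The chair is on the floor beside the fence section on its −y side.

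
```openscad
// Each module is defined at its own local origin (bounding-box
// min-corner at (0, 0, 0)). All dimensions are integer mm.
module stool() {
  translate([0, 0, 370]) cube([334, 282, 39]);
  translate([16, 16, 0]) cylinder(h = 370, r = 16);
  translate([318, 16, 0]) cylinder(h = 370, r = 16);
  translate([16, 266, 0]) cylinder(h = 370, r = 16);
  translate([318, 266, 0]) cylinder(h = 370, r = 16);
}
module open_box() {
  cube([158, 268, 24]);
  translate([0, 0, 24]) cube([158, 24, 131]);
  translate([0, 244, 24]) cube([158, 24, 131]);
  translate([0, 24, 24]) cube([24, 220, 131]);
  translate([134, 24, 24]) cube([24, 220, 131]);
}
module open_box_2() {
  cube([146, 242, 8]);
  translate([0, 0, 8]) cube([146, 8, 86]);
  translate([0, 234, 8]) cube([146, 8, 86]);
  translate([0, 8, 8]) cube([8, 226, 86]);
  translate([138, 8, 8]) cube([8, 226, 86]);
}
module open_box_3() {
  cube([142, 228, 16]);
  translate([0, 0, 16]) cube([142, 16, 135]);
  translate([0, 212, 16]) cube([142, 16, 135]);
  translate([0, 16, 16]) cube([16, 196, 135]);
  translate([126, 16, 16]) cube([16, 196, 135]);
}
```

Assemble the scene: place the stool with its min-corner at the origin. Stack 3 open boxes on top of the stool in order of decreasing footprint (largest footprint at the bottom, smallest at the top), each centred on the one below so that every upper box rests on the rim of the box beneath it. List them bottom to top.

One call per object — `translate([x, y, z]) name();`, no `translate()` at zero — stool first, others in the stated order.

stool();
translate([88, 7, 409]) open_box();
translate([94, 20, 564]) open_box_2();
translate([96, 27, 658]) open_box_3();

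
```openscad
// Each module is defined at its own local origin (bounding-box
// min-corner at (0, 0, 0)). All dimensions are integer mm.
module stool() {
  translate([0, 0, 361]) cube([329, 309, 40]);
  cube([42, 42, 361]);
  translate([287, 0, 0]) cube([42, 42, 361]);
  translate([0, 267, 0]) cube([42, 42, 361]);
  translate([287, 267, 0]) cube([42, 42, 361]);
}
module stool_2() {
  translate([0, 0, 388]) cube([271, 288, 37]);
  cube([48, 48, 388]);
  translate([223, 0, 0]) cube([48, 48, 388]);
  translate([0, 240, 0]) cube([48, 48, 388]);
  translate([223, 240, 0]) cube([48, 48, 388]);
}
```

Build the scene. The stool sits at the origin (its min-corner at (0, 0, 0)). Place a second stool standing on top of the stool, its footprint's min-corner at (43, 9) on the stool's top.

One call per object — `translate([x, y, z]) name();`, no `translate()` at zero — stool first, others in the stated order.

stool();
translate([43, 9, 401]) stool_2();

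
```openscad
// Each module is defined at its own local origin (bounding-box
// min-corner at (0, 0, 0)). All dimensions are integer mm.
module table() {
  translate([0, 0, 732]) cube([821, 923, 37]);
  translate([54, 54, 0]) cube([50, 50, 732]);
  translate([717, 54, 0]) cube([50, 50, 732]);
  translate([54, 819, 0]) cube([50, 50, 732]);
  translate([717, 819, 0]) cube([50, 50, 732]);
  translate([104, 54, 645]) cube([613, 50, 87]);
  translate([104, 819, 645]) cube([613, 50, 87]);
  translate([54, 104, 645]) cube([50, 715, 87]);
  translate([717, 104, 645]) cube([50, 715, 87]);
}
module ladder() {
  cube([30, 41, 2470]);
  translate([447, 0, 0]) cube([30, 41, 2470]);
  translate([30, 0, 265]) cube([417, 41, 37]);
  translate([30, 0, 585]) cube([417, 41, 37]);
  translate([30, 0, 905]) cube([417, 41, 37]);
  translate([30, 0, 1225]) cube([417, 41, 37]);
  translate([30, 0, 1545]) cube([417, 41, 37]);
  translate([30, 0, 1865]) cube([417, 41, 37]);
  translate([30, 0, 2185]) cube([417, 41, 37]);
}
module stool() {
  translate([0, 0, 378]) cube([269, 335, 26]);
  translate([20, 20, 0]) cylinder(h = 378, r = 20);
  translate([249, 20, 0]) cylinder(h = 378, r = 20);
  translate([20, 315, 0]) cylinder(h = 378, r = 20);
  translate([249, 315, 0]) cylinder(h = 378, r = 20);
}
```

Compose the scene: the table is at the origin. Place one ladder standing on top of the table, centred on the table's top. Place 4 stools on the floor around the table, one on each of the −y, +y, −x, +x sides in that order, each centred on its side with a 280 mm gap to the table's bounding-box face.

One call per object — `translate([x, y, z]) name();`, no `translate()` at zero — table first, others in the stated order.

table();
translate([172, 441, 769]) ladder();
translate([276, -615, 0]) stool();
translate([276, 1203, 0]) stool();
translate([-549, 294, 0]) stool();
translate([1101, 294, 0]) stool();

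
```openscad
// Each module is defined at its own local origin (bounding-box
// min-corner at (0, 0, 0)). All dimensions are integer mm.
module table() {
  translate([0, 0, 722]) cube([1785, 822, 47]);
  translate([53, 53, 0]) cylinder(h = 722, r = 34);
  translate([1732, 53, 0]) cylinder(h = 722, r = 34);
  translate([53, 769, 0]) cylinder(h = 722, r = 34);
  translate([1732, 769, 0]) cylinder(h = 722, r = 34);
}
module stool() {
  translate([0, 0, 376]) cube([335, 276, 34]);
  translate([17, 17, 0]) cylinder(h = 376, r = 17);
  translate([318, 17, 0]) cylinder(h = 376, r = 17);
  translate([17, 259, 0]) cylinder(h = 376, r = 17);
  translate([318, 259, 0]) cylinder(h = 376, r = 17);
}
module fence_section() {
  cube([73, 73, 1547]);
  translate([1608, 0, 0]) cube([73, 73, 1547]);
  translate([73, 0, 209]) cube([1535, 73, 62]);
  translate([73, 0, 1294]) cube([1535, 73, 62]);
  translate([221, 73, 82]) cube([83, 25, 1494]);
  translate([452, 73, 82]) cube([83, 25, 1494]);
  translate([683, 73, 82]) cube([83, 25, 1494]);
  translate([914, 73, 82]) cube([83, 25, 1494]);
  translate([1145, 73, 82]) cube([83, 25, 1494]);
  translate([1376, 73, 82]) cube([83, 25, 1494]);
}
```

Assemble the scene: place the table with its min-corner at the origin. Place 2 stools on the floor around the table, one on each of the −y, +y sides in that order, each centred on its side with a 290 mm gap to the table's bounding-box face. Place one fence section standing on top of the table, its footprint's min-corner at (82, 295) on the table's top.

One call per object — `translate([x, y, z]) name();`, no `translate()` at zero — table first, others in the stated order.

table();
translate([725, -566, 0]) stool();
translate([725, 1112, 0]) stool();
translate([82, 295, 769]) fence_section();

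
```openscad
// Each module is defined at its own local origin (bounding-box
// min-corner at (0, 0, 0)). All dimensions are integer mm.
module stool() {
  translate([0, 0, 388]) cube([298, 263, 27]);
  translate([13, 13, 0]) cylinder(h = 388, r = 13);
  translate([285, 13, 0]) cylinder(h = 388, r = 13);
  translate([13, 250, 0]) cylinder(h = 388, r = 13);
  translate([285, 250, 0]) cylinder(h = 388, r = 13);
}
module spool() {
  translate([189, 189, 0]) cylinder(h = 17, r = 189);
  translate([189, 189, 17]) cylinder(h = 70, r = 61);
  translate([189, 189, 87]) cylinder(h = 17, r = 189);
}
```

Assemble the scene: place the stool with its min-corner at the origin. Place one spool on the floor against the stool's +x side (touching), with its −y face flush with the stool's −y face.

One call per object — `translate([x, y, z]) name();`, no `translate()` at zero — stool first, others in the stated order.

stool();
translate([298, 0, 0]) spool();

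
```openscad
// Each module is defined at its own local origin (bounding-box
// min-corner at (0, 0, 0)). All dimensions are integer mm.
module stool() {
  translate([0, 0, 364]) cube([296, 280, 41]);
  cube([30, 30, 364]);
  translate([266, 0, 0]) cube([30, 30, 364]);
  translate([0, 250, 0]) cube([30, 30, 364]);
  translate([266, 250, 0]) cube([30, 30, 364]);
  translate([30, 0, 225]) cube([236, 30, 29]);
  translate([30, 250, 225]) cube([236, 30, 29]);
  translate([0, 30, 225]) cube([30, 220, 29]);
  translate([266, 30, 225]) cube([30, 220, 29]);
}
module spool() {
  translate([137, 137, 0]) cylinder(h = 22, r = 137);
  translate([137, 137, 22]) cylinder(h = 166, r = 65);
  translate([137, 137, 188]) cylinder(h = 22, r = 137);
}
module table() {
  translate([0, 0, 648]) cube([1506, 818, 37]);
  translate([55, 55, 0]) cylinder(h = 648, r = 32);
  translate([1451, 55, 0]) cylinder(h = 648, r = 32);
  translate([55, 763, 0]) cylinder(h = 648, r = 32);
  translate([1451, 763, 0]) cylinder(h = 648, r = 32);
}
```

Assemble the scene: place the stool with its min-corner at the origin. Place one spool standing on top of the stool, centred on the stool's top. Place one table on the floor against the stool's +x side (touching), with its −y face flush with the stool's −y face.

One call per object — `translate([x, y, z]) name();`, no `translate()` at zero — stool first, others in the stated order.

stool();
translate([11, 3, 405]) spool();
translate([296, 0, 0]) table();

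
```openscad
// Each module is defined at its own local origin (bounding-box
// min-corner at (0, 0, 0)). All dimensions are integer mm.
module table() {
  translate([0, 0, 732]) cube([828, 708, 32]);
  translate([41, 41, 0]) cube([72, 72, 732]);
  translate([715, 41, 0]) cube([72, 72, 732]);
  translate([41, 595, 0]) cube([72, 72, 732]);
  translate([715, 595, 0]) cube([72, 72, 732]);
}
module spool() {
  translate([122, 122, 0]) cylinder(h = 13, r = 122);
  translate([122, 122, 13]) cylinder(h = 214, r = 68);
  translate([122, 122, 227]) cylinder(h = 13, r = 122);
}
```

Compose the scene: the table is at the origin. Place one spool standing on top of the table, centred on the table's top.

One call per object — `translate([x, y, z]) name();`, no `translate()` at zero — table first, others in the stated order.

table();
translate([292, 232, 764]) spool();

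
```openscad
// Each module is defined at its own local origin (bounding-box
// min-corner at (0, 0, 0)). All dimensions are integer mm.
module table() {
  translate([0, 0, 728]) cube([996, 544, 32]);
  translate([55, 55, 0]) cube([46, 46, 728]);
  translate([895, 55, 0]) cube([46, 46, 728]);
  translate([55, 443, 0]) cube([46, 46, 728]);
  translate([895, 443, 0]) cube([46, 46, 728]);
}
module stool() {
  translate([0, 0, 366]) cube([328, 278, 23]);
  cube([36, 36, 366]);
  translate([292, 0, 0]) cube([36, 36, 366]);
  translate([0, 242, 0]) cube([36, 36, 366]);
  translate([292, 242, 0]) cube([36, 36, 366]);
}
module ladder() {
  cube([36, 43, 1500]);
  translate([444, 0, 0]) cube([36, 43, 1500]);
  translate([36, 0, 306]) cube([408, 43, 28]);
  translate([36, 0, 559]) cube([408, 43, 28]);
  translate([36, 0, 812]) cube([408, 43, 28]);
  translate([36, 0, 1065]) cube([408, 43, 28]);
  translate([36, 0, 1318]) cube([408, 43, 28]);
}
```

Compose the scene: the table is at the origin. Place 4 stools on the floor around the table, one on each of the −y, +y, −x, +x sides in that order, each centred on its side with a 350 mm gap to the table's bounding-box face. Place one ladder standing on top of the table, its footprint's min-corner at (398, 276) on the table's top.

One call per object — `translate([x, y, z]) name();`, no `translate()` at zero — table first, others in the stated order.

table();
translate([334, -628, 0]) stool();
translate([334, 894, 0]) stool();
translate([-678, 133, 0]) stool();
translate([1346, 133, 0]) stool();
translate([398, 276, 760]) ladder();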